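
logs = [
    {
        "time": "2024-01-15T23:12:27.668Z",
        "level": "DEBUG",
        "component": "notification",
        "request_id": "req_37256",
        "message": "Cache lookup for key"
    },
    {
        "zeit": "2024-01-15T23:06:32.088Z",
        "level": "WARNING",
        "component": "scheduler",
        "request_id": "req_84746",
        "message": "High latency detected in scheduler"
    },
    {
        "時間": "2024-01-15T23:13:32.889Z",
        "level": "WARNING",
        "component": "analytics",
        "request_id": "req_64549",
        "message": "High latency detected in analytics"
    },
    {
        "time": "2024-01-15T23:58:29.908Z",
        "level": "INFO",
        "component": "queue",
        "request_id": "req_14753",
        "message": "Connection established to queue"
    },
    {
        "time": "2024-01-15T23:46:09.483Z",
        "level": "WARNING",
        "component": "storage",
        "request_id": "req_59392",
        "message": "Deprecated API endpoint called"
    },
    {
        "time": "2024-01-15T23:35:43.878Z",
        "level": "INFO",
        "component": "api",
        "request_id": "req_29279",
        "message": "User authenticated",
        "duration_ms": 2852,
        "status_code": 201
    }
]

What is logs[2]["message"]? "High latency detected in analytics"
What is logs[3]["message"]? "Connection established to queue"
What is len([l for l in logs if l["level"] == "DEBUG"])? 1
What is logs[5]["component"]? "api"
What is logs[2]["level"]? "WARNING"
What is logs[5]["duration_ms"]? 2852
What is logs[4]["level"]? "WARNING"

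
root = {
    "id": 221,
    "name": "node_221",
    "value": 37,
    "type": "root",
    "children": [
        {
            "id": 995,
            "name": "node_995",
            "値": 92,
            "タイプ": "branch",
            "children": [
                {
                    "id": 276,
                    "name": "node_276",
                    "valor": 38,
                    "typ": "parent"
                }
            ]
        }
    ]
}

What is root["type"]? "root"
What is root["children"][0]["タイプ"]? "branch"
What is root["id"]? 221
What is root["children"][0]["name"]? "node_995"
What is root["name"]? "node_221"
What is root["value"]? 37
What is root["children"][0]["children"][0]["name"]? "node_276"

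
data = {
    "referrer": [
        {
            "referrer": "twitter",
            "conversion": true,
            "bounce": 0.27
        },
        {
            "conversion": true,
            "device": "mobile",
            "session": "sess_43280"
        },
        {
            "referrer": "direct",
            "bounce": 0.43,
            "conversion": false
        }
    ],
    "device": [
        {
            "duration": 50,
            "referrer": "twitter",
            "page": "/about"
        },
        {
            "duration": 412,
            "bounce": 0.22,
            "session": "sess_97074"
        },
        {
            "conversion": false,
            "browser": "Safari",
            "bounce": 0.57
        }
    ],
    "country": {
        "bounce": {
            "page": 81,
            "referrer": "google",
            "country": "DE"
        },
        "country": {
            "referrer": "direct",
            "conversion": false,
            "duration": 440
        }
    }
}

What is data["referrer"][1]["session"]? "sess_43280"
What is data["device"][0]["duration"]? 50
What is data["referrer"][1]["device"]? "mobile"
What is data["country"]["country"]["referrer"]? "direct"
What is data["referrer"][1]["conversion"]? True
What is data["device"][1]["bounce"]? 0.22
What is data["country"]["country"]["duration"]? 440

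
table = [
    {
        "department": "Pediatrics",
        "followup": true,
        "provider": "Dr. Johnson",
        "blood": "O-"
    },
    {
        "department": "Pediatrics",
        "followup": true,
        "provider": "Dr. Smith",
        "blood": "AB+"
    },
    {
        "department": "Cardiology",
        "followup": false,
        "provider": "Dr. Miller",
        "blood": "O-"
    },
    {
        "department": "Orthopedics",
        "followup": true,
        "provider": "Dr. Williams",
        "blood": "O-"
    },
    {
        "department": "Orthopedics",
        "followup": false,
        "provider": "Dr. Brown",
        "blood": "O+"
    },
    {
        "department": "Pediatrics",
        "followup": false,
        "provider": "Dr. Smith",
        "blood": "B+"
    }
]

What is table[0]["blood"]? "O-"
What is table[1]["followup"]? True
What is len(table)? 6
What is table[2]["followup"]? False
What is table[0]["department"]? "Pediatrics"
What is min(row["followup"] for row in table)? False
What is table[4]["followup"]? False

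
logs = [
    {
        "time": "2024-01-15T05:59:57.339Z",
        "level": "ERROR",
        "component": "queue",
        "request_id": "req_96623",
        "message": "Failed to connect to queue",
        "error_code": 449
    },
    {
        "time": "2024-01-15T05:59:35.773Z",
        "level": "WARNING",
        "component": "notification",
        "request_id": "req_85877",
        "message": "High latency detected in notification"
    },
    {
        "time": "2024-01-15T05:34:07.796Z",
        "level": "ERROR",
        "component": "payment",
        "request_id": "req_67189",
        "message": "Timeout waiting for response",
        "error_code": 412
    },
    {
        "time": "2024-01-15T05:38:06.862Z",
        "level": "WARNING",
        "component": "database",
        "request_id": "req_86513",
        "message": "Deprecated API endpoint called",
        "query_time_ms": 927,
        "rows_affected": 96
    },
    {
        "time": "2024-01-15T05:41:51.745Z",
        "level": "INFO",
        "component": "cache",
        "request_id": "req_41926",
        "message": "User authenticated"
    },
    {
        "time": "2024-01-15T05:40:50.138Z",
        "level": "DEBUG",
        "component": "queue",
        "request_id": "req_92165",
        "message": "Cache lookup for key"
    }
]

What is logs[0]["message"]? "Failed to connect to queue"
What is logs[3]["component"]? "database"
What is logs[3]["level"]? "WARNING"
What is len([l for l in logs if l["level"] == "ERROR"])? 2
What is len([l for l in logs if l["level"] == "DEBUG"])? 1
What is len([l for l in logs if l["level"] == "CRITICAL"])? 0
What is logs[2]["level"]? "ERROR"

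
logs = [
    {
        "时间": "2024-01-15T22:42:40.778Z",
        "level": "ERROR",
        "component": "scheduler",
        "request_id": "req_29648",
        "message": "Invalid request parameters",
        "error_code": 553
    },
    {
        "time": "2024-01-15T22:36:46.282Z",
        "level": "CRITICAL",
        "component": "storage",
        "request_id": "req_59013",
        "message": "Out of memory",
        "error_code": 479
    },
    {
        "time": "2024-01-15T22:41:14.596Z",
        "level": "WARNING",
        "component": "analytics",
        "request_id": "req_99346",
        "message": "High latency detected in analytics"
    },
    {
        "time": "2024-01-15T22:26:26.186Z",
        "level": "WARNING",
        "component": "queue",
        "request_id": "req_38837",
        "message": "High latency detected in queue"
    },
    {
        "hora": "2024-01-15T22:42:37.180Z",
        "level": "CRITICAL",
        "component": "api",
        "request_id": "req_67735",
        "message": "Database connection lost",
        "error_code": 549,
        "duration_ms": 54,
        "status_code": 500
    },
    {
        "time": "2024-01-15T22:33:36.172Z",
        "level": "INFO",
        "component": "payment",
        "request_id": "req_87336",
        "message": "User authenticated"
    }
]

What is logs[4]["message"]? "Database connection lost"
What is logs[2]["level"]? "WARNING"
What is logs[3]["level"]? "WARNING"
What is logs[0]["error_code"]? 553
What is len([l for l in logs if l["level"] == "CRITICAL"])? 2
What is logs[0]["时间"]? "2024-01-15T22:42:40.778Z"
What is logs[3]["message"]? "High latency detected in queue"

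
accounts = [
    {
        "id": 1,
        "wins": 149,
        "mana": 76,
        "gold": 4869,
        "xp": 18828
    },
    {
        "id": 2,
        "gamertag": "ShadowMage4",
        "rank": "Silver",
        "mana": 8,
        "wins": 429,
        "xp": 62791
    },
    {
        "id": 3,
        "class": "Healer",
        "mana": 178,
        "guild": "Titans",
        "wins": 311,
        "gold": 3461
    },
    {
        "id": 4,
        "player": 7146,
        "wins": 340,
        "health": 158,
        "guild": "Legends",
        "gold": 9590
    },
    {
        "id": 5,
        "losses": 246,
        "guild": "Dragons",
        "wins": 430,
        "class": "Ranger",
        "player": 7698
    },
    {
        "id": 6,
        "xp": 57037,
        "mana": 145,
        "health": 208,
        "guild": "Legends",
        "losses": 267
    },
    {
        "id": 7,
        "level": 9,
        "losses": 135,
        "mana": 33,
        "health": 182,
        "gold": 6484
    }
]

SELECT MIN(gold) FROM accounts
3461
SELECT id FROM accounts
[1, 2, 3, 4, 5, 6, 7]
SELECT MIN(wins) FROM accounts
149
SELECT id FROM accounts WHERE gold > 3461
[1, 4, 7]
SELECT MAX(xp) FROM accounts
62791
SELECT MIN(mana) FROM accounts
8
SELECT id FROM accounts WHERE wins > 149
[2, 3, 4, 5]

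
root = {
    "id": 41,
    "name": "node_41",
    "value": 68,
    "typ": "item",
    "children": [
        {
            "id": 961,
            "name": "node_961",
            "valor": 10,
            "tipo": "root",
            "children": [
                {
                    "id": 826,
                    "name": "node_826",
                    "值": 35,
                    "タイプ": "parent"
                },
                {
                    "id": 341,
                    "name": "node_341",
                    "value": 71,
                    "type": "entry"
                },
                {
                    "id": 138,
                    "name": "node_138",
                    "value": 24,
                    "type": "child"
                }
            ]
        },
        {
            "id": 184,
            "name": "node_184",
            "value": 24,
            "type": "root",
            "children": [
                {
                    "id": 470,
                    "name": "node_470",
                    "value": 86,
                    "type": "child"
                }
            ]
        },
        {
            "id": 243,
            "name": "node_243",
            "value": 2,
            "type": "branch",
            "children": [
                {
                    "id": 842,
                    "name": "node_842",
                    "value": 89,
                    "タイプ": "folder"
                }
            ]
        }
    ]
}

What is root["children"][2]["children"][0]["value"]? 89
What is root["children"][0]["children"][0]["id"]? 826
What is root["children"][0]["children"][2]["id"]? 138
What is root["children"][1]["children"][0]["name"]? "node_470"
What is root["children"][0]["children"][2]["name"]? "node_138"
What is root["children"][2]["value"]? 2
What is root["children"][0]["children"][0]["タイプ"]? "parent"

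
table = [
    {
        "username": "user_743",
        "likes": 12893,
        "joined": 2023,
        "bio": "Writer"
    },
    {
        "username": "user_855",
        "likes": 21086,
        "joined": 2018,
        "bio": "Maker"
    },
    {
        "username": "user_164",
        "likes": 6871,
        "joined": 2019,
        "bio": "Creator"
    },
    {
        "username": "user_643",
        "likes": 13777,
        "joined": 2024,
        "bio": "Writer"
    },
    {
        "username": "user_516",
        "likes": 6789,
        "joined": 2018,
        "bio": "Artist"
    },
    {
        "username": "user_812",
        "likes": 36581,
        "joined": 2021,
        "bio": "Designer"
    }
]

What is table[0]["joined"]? 2023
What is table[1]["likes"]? 21086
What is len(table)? 6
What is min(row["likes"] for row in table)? 6789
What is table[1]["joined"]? 2018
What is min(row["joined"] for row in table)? 2018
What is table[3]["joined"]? 2024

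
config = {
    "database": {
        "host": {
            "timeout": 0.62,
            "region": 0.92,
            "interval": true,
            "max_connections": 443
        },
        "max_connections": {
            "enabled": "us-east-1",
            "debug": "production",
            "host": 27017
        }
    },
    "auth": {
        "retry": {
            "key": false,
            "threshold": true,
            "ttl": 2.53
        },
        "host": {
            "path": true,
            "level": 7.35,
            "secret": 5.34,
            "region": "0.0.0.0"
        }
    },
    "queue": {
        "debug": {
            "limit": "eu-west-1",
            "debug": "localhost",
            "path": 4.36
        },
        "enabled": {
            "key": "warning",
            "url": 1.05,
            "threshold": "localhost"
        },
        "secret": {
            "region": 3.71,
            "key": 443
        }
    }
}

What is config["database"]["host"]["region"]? 0.92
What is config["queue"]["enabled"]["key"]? "warning"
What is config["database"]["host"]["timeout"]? 0.62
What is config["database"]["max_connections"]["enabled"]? "us-east-1"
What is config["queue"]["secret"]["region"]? 3.71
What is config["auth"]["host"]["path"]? True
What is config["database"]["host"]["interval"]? True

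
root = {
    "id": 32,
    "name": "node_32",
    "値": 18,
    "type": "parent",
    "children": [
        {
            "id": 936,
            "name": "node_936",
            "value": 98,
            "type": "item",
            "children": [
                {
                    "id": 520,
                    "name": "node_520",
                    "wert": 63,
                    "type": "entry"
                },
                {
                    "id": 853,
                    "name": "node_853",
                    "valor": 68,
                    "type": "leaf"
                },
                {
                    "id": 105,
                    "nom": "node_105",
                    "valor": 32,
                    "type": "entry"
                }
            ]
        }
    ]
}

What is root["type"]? "parent"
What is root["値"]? 18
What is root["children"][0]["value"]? 98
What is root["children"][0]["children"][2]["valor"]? 32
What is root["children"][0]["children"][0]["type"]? "entry"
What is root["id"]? 32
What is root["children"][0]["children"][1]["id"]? 853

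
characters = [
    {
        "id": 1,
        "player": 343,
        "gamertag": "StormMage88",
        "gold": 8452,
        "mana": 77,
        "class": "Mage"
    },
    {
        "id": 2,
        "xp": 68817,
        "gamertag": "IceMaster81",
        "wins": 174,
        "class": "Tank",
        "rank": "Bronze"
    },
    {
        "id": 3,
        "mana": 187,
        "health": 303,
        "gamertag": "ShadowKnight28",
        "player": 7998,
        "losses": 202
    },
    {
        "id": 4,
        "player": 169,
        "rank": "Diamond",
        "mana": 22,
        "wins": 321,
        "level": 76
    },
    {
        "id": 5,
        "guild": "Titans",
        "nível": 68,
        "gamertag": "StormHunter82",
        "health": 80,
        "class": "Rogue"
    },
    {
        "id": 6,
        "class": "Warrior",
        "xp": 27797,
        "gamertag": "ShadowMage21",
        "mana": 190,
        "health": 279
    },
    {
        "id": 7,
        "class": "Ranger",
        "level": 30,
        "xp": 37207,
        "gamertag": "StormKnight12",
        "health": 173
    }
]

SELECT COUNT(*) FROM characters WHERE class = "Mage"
1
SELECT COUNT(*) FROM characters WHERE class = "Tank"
1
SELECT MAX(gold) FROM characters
8452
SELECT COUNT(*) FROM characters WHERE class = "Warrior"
1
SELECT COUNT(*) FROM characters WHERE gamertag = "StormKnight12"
1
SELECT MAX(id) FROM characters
7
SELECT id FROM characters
[1, 2, 3, 4, 5, 6, 7]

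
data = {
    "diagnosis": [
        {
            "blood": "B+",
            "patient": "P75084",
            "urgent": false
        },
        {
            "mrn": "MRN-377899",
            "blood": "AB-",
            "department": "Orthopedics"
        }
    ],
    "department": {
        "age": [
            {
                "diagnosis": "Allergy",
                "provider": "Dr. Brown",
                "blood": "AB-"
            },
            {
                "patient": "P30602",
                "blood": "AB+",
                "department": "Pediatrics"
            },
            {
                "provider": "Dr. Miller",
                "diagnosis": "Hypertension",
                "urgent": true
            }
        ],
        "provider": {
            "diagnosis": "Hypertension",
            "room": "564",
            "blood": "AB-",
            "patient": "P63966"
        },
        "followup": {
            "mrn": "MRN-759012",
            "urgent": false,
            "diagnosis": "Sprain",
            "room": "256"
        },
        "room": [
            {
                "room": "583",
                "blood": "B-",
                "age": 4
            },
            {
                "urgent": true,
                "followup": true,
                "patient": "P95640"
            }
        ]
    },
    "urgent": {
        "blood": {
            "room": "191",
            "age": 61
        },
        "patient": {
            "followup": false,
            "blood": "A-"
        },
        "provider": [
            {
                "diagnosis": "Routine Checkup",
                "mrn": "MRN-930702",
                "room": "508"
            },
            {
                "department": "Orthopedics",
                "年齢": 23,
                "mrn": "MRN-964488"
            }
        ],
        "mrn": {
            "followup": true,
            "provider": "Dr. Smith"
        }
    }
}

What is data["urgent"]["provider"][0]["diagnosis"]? "Routine Checkup"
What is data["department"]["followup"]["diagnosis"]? "Sprain"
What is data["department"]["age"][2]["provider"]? "Dr. Miller"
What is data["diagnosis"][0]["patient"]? "P75084"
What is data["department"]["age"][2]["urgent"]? True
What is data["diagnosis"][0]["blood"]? "B+"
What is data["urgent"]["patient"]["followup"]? False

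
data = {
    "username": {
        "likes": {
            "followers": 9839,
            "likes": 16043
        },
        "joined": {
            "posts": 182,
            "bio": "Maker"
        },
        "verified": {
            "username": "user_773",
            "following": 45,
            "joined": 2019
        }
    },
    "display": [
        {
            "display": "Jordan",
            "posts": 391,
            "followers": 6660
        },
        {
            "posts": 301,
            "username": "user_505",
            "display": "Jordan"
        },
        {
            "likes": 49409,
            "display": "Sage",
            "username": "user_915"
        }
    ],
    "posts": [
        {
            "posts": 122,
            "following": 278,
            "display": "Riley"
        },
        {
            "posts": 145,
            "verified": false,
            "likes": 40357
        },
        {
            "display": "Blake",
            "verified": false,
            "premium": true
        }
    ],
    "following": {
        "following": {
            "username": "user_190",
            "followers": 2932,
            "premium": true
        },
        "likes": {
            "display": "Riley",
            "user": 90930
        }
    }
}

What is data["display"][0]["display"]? "Jordan"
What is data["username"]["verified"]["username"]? "user_773"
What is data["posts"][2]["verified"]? False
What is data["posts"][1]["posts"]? 145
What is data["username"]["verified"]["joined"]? 2019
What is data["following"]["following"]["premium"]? True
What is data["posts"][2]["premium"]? True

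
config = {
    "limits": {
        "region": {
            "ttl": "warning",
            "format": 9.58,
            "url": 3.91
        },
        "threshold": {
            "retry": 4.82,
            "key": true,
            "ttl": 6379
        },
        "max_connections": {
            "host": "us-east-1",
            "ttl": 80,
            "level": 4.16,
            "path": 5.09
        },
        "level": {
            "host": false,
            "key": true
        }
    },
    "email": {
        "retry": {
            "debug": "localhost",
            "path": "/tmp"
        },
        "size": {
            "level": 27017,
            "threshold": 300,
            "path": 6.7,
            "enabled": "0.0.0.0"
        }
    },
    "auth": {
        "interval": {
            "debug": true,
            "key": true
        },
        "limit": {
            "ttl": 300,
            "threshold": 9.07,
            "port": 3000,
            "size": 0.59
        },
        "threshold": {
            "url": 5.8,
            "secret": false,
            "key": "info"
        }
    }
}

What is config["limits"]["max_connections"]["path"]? 5.09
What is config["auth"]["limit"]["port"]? 3000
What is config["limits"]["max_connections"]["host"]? "us-east-1"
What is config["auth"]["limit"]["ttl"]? 300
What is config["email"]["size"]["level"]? 27017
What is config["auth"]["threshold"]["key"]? "info"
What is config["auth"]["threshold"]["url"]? 5.8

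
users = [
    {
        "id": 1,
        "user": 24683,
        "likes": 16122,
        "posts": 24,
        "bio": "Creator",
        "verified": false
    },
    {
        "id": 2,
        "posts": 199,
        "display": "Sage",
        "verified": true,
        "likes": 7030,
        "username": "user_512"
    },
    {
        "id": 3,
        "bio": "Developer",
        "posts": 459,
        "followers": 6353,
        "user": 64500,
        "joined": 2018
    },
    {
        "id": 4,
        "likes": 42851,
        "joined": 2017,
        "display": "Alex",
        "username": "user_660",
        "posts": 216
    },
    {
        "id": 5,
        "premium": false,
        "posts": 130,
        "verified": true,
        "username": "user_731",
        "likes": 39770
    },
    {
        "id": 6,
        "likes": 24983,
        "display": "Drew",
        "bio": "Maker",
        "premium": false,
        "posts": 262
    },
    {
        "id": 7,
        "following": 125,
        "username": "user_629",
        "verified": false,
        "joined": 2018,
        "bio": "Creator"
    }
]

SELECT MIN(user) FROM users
24683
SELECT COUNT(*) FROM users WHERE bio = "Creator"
2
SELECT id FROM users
[1, 2, 3, 4, 5, 6, 7]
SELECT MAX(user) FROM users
64500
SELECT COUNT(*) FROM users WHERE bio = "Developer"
1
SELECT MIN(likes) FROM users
7030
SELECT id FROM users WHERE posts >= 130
[2, 3, 4, 5, 6]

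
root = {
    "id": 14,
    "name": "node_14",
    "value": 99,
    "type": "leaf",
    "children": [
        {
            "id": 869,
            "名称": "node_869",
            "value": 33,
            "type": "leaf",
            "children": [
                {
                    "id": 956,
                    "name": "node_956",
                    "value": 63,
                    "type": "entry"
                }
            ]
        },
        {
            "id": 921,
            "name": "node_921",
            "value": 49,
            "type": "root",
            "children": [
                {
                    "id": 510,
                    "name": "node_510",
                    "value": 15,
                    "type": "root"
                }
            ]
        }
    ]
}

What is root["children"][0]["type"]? "leaf"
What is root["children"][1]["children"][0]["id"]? 510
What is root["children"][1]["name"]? "node_921"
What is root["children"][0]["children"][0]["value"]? 63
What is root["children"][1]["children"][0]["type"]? "root"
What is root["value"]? 99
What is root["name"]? "node_14"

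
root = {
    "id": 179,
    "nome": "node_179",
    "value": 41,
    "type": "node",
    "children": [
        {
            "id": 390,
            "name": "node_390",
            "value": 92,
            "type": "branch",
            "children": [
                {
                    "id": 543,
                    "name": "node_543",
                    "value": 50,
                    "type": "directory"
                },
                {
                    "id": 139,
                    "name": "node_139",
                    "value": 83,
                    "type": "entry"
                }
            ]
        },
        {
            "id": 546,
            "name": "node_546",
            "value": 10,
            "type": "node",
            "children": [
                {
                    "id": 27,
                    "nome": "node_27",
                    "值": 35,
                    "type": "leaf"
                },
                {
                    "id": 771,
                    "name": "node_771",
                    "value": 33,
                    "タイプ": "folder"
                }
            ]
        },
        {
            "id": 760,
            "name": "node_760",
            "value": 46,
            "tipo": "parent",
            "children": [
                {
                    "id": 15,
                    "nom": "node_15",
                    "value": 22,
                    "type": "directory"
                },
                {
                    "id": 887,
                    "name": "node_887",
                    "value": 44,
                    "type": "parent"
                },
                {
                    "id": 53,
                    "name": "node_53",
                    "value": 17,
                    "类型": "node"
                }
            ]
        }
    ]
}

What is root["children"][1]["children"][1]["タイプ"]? "folder"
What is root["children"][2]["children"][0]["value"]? 22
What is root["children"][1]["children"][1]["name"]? "node_771"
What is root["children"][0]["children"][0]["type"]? "directory"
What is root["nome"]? "node_179"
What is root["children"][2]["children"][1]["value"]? 44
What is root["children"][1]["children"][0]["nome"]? "node_27"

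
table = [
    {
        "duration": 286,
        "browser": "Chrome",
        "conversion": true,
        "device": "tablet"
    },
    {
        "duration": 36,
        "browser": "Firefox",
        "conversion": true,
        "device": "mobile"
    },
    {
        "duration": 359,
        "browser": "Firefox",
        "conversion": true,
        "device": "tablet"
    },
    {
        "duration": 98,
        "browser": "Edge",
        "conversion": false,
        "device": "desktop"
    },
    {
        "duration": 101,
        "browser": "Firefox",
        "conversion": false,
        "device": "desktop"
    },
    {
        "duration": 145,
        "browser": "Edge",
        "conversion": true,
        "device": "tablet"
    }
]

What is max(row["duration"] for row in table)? 359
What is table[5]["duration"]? 145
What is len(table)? 6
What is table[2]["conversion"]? True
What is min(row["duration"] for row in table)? 36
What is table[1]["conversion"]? True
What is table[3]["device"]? "desktop"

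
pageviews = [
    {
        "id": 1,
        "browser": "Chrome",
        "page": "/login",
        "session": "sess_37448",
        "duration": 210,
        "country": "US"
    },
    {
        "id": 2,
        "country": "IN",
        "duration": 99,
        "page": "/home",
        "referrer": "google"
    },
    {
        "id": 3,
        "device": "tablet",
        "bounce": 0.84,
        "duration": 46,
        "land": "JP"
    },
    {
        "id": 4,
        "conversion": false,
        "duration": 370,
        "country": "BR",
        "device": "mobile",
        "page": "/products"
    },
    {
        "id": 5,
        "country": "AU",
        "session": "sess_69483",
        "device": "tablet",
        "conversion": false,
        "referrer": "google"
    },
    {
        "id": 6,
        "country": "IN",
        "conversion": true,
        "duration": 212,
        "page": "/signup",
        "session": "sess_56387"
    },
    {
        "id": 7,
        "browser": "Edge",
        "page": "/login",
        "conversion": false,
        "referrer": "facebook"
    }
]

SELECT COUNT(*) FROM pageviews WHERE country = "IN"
2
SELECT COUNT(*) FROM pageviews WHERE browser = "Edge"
1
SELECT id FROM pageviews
[1, 2, 3, 4, 5, 6, 7]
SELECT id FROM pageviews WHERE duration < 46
[]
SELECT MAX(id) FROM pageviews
7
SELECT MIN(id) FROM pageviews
1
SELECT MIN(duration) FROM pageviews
46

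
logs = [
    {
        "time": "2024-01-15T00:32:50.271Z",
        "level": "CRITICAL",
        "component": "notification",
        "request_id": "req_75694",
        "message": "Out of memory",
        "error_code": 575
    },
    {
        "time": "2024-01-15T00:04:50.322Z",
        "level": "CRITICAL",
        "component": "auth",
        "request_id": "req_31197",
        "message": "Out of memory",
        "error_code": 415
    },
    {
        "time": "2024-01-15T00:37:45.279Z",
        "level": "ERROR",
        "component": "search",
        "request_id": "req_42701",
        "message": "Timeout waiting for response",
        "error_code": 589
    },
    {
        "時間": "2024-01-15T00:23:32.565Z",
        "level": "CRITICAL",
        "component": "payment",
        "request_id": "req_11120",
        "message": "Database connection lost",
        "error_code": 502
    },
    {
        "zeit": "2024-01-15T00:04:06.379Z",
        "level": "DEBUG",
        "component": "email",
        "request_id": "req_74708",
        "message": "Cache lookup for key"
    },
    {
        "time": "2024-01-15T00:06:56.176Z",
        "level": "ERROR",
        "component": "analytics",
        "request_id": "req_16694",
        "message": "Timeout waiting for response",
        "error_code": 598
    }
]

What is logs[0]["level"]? "CRITICAL"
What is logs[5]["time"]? "2024-01-15T00:06:56.176Z"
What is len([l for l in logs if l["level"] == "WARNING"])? 0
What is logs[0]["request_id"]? "req_75694"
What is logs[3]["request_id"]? "req_11120"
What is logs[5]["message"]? "Timeout waiting for response"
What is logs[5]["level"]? "ERROR"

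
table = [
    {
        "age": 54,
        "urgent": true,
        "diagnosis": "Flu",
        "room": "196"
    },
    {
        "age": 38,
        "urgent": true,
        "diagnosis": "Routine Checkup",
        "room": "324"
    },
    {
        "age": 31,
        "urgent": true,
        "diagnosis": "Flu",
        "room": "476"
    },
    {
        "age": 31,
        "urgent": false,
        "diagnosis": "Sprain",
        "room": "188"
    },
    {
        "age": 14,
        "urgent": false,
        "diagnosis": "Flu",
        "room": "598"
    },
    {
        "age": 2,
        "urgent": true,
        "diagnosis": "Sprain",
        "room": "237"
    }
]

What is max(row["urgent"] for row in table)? True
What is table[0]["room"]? "196"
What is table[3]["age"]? 31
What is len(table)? 6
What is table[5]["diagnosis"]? "Sprain"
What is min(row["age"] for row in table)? 2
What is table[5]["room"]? "237"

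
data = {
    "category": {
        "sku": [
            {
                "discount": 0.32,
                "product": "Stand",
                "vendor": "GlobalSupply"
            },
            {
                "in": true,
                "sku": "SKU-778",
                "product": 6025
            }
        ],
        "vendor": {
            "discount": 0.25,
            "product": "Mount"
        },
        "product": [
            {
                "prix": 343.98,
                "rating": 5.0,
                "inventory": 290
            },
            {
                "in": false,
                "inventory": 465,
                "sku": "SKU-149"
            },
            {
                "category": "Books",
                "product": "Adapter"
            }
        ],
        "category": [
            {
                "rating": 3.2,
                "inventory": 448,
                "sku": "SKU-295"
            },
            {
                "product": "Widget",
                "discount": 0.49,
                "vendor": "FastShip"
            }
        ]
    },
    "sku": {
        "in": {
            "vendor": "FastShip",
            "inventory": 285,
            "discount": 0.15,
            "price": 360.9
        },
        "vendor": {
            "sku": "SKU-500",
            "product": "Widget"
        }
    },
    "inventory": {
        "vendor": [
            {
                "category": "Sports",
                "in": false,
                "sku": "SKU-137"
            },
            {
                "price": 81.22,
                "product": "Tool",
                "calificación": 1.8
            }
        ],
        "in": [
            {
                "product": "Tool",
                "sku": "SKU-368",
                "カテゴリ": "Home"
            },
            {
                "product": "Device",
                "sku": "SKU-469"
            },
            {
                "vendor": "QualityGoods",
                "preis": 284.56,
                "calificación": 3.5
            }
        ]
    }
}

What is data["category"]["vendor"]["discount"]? 0.25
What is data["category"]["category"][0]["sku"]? "SKU-295"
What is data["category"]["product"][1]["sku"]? "SKU-149"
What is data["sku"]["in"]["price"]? 360.9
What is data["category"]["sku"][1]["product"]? 6025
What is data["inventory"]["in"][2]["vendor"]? "QualityGoods"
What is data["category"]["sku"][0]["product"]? "Stand"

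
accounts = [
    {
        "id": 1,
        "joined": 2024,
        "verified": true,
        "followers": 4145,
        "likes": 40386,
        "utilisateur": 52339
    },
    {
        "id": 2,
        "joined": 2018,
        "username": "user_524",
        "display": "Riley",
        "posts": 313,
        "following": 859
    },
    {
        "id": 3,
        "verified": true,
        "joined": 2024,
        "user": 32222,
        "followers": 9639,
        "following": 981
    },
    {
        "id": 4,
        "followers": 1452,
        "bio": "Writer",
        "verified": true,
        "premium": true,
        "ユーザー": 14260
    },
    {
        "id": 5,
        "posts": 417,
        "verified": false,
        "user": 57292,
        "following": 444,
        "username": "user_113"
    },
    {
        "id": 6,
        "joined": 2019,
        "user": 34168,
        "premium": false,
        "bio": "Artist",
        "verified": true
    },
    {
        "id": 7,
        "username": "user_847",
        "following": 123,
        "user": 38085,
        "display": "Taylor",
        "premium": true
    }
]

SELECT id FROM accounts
[1, 2, 3, 4, 5, 6, 7]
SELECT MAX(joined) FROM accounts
2024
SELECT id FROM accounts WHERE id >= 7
[7]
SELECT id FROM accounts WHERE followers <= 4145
[1, 4]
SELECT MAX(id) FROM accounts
7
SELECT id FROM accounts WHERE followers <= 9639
[1, 3, 4]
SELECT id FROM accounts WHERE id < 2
[1]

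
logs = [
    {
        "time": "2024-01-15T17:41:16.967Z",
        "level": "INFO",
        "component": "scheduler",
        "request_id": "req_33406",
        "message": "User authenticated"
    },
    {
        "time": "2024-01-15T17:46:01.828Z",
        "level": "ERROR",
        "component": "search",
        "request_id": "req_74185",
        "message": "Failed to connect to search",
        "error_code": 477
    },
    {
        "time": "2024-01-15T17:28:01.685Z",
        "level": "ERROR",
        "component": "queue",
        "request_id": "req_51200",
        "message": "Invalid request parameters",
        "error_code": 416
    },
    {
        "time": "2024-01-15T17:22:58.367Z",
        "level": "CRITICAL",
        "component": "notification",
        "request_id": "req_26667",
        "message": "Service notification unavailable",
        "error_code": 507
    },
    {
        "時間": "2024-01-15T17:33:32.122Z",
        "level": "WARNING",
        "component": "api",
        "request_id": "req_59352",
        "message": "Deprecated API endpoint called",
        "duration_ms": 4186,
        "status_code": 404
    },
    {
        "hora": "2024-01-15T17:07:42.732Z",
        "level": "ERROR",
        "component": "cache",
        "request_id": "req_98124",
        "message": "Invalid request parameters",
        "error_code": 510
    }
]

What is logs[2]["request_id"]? "req_51200"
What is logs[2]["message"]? "Invalid request parameters"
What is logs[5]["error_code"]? 510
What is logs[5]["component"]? "cache"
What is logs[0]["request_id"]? "req_33406"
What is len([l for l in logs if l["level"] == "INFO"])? 1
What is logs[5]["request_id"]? "req_98124"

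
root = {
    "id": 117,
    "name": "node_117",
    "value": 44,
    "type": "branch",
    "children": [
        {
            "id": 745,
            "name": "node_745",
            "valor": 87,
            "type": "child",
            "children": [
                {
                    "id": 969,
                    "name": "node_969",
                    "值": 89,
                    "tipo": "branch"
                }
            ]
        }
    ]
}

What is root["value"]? 44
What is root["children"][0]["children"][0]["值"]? 89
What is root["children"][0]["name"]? "node_745"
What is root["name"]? "node_117"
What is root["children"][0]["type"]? "child"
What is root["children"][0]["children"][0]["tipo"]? "branch"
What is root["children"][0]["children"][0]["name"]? "node_969"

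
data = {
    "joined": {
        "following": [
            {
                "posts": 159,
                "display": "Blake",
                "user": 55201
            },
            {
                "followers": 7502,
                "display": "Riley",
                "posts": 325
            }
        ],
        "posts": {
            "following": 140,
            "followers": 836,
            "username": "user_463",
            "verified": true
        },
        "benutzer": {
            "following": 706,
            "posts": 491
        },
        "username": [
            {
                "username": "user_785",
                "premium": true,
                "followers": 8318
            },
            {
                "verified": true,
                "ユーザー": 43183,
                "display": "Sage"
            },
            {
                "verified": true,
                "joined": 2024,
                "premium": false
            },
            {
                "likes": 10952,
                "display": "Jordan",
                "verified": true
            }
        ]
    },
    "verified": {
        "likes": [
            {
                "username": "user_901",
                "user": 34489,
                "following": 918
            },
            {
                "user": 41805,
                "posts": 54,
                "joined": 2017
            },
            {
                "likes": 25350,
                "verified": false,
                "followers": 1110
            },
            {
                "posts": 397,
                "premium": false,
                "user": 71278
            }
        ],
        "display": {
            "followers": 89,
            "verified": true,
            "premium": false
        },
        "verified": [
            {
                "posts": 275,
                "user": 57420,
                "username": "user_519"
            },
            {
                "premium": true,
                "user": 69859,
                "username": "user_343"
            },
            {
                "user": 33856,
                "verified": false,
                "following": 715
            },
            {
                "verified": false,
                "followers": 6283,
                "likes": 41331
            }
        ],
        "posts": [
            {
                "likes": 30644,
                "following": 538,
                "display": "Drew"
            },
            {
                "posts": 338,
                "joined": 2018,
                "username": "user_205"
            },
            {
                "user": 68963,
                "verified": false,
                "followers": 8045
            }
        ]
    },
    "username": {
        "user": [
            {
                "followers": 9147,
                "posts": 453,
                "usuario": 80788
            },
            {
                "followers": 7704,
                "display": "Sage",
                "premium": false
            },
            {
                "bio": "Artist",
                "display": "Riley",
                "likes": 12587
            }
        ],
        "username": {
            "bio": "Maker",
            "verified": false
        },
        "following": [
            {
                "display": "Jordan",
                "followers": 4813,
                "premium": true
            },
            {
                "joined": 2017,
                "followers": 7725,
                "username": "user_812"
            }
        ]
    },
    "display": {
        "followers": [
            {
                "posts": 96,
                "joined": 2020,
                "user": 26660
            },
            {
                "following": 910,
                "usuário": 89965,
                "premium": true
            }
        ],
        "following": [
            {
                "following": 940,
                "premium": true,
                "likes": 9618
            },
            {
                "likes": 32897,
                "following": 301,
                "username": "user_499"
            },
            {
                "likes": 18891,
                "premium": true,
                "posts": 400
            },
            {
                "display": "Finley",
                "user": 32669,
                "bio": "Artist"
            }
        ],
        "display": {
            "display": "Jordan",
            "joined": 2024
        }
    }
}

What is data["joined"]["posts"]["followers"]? 836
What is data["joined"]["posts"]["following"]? 140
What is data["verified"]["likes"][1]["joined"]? 2017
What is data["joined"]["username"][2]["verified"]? True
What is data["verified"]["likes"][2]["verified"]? False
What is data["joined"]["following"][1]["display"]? "Riley"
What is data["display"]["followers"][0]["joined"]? 2020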